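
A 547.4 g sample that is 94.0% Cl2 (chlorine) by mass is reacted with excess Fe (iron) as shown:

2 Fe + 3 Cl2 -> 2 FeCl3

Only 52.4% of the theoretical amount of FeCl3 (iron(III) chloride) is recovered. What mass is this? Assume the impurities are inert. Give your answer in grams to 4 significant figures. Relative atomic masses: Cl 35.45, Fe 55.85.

411.2 g

Pure Cl2 available = 547.4 g × 0.940 = 514.56 g.
M(Cl2) = 2(35.45) = 70.90 g/mol.
M(FeCl3) = 55.85 + 3(35.45) = 162.20 g/mol.
n(Cl2) = 514.56 g / 70.90 g/mol = 7.2575 mol.
From the equation the Cl2:FeCl3 mole ratio is 3:2, so n(FeCl3) = 7.2575 × 2/3 = 4.8383 mol.
Mass of FeCl3 = 4.8383 mol × 162.20 g/mol = 784.78 g.
Actual mass collected = 784.78 g × 0.524 = 411.22 g.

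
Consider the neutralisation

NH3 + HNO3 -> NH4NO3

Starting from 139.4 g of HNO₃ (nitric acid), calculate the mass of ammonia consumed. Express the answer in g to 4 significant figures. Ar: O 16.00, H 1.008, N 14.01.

37.68 g

M(HNO3) = 1.008 + 14.01 + 3(16.00) = 63.018 g/mol.
M(NH3) = 14.01 + 3(1.008) = 17.034 g/mol.
n(HNO3) = 139.40 g / 63.018 g/mol = 2.2121 mol.
From the equation the HNO3:NH3 mole ratio is 1:1, so n(NH3) = 2.2121 × 1/1 = 2.2121 mol.
Mass of NH3 = 2.2121 mol × 17.034 g/mol = 37.680 g.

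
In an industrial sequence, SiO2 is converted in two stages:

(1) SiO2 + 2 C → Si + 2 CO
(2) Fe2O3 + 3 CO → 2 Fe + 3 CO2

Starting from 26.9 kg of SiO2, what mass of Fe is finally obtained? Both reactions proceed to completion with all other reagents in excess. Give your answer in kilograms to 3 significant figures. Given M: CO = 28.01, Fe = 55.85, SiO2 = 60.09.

26.9 kg = 26900 g.
n(SiO2) = 26900 / 60.09 = 447.7 mol.
Step 1 gives a 1:2 ratio of SiO2 to CO, so n(CO) = 895.3 mol.
In step 2 the CO:Fe ratio is 3:2, so n(Fe) = 596.9 mol.
Mass of Fe = 596.9 × 55.85 = 33340 g = 33.3 kg.

33.3 kg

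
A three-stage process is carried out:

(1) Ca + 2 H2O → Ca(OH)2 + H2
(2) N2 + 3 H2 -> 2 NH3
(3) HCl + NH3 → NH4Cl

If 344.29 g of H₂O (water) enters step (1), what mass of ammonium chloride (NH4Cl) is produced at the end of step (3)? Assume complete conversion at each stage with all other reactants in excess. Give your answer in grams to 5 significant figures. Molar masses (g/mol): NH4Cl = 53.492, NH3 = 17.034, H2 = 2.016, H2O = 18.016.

340.75 g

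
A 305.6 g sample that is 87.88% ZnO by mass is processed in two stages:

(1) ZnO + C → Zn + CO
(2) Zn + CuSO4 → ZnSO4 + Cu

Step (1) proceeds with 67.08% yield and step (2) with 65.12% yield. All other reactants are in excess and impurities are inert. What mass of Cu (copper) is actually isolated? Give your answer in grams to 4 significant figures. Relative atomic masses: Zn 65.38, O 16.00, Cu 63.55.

91.61 g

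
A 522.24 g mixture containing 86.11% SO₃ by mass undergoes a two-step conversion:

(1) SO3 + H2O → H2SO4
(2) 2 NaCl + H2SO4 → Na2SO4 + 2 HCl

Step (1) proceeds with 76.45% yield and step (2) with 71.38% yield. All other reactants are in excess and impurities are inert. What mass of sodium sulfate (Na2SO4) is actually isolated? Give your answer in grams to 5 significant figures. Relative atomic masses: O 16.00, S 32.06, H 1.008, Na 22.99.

Pure SO3 = 522.24 × 0.8611 = 449.701 g.
M(SO3) = 32.06 + 3(16.00) = 80.06 g/mol.
M(Na2SO4) = 2(22.99) + 32.06 + 4(16.00) = 142.04 g/mol.
n(SO3) = 449.701 / 80.06 = 5.61705 mol.
Step 1 (SO3:H2SO4 = 1:1): theoretical n(H2SO4) = 5.61705 mol; at 76.45% yield, n(H2SO4) = 4.29423 mol.
Step 2 (H2SO4:Na2SO4 = 1:1): theoretical n(Na2SO4) = 4.29423 mol, so theoretical mass = 4.29423 × 142.04 = 609.953 g.
At 71.38% yield, actual mass of Na2SO4 = 609.953 × 0.7138 = 435.384 g.

435.38 g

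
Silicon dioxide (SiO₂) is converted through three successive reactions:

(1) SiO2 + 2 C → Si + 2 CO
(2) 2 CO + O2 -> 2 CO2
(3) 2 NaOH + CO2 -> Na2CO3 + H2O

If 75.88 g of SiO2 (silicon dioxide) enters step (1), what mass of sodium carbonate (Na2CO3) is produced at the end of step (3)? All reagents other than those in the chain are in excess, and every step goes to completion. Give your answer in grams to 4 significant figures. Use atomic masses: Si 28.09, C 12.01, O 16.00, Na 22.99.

M(SiO2) = 28.09 + 2(16.00) = 60.09 g/mol.
M(Na2CO3) = 2(22.99) + 12.01 + 3(16.00) = 105.99 g/mol.
n(SiO2) = 75.88 / 60.09 = 1.2628 mol.
Reaction (1): SiO2→CO ratio 1:2 ⇒ n(CO) = 2.5255 mol.
Reaction (2): CO→CO2 ratio 2:2 ⇒ n(CO2) = 2.5255 mol.
Reaction (3): CO2→Na2CO3 ratio 1:1 ⇒ n(Na2CO3) = 2.5255 mol.
Mass of Na2CO3 = 2.5255 × 105.99 = 267.68 g.

267.7 g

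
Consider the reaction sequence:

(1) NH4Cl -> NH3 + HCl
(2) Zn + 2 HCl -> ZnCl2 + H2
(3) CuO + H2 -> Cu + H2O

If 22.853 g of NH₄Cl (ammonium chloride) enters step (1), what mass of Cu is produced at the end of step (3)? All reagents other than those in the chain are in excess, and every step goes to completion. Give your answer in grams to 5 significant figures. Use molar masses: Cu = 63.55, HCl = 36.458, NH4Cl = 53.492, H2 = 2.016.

13.575 g

n(NH4Cl) = 22.853 / 53.492 = 0.427223 mol.
Reaction (1): NH4Cl→HCl ratio 1:1 ⇒ n(HCl) = 0.427223 mol.
Reaction (2): HCl→H2 ratio 2:1 ⇒ n(H2) = 0.213611 mol.
Reaction (3): H2→Cu ratio 1:1 ⇒ n(Cu) = 0.213611 mol.
Mass of Cu = 0.213611 × 63.55 = 13.5750 g.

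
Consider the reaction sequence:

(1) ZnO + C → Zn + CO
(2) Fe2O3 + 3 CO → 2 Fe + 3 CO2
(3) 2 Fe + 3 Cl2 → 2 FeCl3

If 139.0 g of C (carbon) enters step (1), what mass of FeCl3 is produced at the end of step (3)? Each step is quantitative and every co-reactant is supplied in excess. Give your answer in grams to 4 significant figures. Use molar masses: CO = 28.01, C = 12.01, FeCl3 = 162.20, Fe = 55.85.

1252 g

n(C) = 139.0 / 12.01 = 11.574 mol.
Reaction (1): C→CO ratio 1:1 ⇒ n(CO) = 11.574 mol.
Reaction (2): CO→Fe ratio 3:2 ⇒ n(Fe) = 7.7158 mol.
Reaction (3): Fe→FeCl3 ratio 2:2 ⇒ n(FeCl3) = 7.7158 mol.
Mass of FeCl3 = 7.7158 × 162.20 = 1251.5 g.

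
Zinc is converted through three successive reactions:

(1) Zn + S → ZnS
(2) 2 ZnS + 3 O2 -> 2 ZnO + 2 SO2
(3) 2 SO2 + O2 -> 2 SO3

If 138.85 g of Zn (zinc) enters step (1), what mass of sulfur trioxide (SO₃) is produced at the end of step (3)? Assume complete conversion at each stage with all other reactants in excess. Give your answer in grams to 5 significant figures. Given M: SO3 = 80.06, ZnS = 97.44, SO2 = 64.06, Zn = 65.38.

n(Zn) = 138.85 / 65.38 = 2.12374 mol.
Reaction (1): Zn→ZnS ratio 1:1 ⇒ n(ZnS) = 2.12374 mol.
Reaction (2): ZnS→SO2 ratio 2:2 ⇒ n(SO2) = 2.12374 mol.
Reaction (3): SO2→SO3 ratio 2:2 ⇒ n(SO3) = 2.12374 mol.
Mass of SO3 = 2.12374 × 80.06 = 170.026 g.

170.03 g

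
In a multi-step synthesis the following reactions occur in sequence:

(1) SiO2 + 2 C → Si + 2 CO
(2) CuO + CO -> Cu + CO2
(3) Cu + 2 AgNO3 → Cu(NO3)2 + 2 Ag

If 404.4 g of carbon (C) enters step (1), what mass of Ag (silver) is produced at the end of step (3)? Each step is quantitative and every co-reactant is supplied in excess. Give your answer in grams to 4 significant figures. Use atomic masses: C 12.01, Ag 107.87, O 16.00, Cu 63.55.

7264 g

M(C) = 12.01 g/mol.
M(Ag) = 107.87 g/mol.
n(C) = 404.4 / 12.01 = 33.672 mol.
Reaction (1): C→CO ratio 2:2 ⇒ n(CO) = 33.672 mol.
Reaction (2): CO→Cu ratio 1:1 ⇒ n(Cu) = 33.672 mol.
Reaction (3): Cu→Ag ratio 1:2 ⇒ n(Ag) = 67.344 mol.
Mass of Ag = 67.344 × 107.87 = 7264.4 g.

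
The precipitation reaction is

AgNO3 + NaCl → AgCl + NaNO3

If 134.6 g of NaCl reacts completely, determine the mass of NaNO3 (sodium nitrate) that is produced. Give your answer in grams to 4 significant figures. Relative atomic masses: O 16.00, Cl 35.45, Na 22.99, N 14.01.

M(NaCl) = 22.99 + 35.45 = 58.44 g/mol.
M(NaNO3) = 22.99 + 14.01 + 3(16.00) = 85.00 g/mol.
n(NaCl) = 134.60 g / 58.44 g/mol = 2.3032 mol.
From the equation the NaCl:NaNO3 mole ratio is 1:1, so n(NaNO3) = 2.3032 × 1/1 = 2.3032 mol.
Mass of NaNO3 = 2.3032 mol × 85.00 g/mol = 195.77 g.

195.8 g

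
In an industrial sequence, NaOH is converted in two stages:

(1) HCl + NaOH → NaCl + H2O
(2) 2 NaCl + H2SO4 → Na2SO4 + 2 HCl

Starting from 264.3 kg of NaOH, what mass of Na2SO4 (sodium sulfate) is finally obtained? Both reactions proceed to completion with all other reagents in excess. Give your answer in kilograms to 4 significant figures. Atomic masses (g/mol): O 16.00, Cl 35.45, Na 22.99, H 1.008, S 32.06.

M(NaOH) = 22.99 + 16.00 + 1.008 = 39.998 g/mol.
M(Na2SO4) = 2(22.99) + 32.06 + 4(16.00) = 142.04 g/mol.
264.3 kg = 264300 g.
n(NaOH) = 264300 / 39.998 = 6607.8 mol.
Step 1 gives a 1:1 ratio of NaOH to NaCl, so n(NaCl) = 6607.8 mol.
In step 2 the NaCl:Na2SO4 ratio is 2:1, so n(Na2SO4) = 3303.9 mol.
Mass of Na2SO4 = 3303.9 × 142.04 = 469290 g = 469.3 kg.

469.3 kg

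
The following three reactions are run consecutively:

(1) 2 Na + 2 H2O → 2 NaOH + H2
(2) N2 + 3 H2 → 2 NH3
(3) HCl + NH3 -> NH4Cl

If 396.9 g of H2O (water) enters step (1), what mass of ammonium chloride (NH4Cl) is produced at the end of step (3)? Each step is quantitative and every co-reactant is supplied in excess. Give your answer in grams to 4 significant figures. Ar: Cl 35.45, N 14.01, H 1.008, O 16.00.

392.8 g

M(H2O) = 2(1.008) + 16.00 = 18.016 g/mol.
M(NH4Cl) = 14.01 + 4(1.008) + 35.45 = 53.492 g/mol.
n(H2O) = 396.9 / 18.016 = 22.030 mol.
Reaction (1): H2O→H2 ratio 2:1 ⇒ n(H2) = 11.015 mol.
Reaction (2): H2→NH3 ratio 3:2 ⇒ n(NH3) = 7.3435 mol.
Reaction (3): NH3→NH4Cl ratio 1:1 ⇒ n(NH4Cl) = 7.3435 mol.
Mass of NH4Cl = 7.3435 × 53.492 = 392.82 g.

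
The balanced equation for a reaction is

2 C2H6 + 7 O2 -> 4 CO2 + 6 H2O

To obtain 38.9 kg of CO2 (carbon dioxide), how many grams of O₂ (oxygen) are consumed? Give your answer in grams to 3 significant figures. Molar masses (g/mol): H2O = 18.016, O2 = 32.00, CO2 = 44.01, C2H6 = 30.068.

49500 g

Convert: 38.9 kg = 38900 g.
n(CO2) = 38900 g / 44.01 g/mol = 883.9 mol.
From the equation the CO2:O2 mole ratio is 4:7, so n(O2) = 883.9 × 7/4 = 1547 mol.
Mass of O2 = 1547 mol × 32.00 g/mol = 49500 g.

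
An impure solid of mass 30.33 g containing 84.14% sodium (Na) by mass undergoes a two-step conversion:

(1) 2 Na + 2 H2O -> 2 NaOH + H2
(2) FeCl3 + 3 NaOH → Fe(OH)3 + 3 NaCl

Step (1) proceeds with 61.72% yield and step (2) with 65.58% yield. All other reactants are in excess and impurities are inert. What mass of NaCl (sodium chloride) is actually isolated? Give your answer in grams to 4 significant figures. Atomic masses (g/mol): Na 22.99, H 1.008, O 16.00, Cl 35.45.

26.26 g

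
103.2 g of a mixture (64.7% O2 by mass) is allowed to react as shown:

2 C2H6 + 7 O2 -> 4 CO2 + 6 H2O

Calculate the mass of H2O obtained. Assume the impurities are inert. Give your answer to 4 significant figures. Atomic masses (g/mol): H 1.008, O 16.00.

32.22 g

Mass of pure O2 = 103.2 g × 0.647 = 66.770 g.
M(O2) = 2(16.00) = 32.00 g/mol.
M(H2O) = 2(1.008) + 16.00 = 18.016 g/mol.
n(O2) = 66.770 g / 32.00 g/mol = 2.0866 mol.
From the equation the O2:H2O mole ratio is 7:6, so n(H2O) = 2.0866 × 6/7 = 1.7885 mol.
Mass of H2O = 1.7885 mol × 18.016 g/mol = 32.221 g.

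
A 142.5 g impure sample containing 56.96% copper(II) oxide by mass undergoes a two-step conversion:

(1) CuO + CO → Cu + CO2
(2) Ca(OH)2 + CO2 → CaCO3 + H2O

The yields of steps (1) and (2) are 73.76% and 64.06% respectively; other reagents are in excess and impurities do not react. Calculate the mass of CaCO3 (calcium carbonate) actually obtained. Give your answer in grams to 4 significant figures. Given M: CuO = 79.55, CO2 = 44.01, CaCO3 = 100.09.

48.26 g

Pure CuO = 142.5 × 0.5696 = 81.168 g.
n(CuO) = 81.168 / 79.55 = 1.0203 mol.
Step 1 (CuO:CO2 = 1:1): theoretical n(CO2) = 1.0203 mol; at 73.76% yield, n(CO2) = 0.75260 mol.
Step 2 (CO2:CaCO3 = 1:1): theoretical n(CaCO3) = 0.75260 mol, so theoretical mass = 0.75260 × 100.09 = 75.328 g.
At 64.06% yield, actual mass of CaCO3 = 75.328 × 0.6406 = 48.255 g.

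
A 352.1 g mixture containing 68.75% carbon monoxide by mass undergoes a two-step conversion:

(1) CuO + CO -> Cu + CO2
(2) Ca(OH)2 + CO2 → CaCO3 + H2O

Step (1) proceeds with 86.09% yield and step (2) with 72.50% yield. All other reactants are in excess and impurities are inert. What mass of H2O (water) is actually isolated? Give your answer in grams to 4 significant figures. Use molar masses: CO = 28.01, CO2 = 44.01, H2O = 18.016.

97.18 g

Pure CO = 352.1 × 0.6875 = 242.07 g.
n(CO) = 242.07 / 28.01 = 8.6422 mol.
Step 1 (CO:CO2 = 1:1): theoretical n(CO2) = 8.6422 mol; at 86.09% yield, n(CO2) = 7.4401 mol.
Step 2 (CO2:H2O = 1:1): theoretical n(H2O) = 7.4401 mol, so theoretical mass = 7.4401 × 18.016 = 134.04 g.
At 72.50% yield, actual mass of H2O = 134.04 × 0.7250 = 97.180 g.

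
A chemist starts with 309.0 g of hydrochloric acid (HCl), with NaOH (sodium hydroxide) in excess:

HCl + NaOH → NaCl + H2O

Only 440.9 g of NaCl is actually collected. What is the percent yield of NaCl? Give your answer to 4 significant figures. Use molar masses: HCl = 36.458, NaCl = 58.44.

89.02 %

n(HCl) = 309.00 g / 36.458 g/mol = 8.4755 mol.
From the equation the HCl:NaCl mole ratio is 1:1, so n(NaCl) = 8.4755 × 1/1 = 8.4755 mol.
Mass of NaCl = 8.4755 mol × 58.44 g/mol = 495.31 g.
This is the theoretical yield. Percent yield = 440.9 g / 495.31 g × 100% = 89.015%.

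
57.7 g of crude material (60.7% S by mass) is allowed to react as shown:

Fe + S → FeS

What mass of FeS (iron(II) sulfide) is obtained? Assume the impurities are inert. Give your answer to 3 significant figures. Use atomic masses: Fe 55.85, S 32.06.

96.0 g

Mass of pure S = 57.7 g × 0.607 = 35.02 g.
M(S) = 32.06 g/mol.
M(FeS) = 55.85 + 32.06 = 87.91 g/mol.
n(S) = 35.02 g / 32.06 g/mol = 1.092 mol.
From the equation the S:FeS mole ratio is 1:1, so n(FeS) = 1.092 × 1/1 = 1.092 mol.
Mass of FeS = 1.092 mol × 87.91 g/mol = 96.04 g.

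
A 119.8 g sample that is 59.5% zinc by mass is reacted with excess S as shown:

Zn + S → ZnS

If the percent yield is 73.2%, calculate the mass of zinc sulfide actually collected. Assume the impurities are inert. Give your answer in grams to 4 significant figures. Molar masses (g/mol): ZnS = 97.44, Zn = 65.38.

77.76 g

Pure Zn available = 119.8 g × 0.595 = 71.281 g.
n(Zn) = 71.281 g / 65.38 g/mol = 1.0903 mol.
From the equation the Zn:ZnS mole ratio is 1:1, so n(ZnS) = 1.0903 × 1/1 = 1.0903 mol.
Mass of ZnS = 1.0903 mol × 97.44 g/mol = 106.23 g.
Actual mass collected = 106.23 g × 0.732 = 77.764 g.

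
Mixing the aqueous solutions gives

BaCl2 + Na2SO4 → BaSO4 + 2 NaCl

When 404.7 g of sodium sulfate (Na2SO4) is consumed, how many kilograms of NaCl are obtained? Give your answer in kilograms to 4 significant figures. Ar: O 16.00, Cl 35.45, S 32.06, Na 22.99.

M(Na2SO4) = 2(22.99) + 32.06 + 4(16.00) = 142.04 g/mol.
M(NaCl) = 22.99 + 35.45 = 58.44 g/mol.
n(Na2SO4) = 404.70 g / 142.04 g/mol = 2.8492 mol.
From the equation the Na2SO4:NaCl mole ratio is 1:2, so n(NaCl) = 2.8492 × 2/1 = 5.6984 mol.
Mass of NaCl = 5.6984 mol × 58.44 g/mol = 333.01 g.
Converting to kg: 333.01 g = 0.3330 kg.

0.3330 kg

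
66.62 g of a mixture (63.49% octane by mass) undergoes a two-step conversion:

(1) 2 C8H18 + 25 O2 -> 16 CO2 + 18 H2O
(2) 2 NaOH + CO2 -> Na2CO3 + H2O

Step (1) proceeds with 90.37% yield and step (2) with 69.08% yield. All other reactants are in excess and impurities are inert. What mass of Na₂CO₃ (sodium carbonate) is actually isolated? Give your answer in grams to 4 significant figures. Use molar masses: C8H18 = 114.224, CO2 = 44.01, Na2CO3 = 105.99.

Pure C8H18 = 66.62 × 0.6349 = 42.297 g.
n(C8H18) = 42.297 / 114.224 = 0.37030 mol.
Step 1 (C8H18:CO2 = 2:16): theoretical n(CO2) = 2.9624 mol; at 90.37% yield, n(CO2) = 2.6771 mol.
Step 2 (CO2:Na2CO3 = 1:1): theoretical n(Na2CO3) = 2.6771 mol, so theoretical mass = 2.6771 × 105.99 = 283.75 g.
At 69.08% yield, actual mass of Na2CO3 = 283.75 × 0.6908 = 196.01 g.

196.0 g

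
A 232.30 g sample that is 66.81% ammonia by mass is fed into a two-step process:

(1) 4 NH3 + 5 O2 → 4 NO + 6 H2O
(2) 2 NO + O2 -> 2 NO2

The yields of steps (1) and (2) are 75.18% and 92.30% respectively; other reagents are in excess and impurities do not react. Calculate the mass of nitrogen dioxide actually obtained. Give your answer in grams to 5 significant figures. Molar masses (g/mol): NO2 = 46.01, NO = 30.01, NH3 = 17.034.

290.89 g

Pure NH3 = 232.30 × 0.6681 = 155.200 g.
n(NH3) = 155.200 / 17.034 = 9.11117 mol.
Step 1 (NH3:NO = 4:4): theoretical n(NO) = 9.11117 mol; at 75.18% yield, n(NO) = 6.84978 mol.
Step 2 (NO:NO2 = 2:2): theoretical n(NO2) = 6.84978 mol, so theoretical mass = 6.84978 × 46.01 = 315.158 g.
At 92.30% yield, actual mass of NO2 = 315.158 × 0.9230 = 290.891 g.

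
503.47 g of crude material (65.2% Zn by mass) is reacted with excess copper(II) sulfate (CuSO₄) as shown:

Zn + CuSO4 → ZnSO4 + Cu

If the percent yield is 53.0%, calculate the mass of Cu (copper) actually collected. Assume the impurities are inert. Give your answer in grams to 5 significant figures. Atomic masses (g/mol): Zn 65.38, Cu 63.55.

169.11 g

Pure Zn available = 503.47 g × 0.652 = 328.262 g.
M(Zn) = 65.38 g/mol.
M(Cu) = 63.55 g/mol.
n(Zn) = 328.262 g / 65.38 g/mol = 5.02084 mol.
From the equation the Zn:Cu mole ratio is 1:1, so n(Cu) = 5.02084 × 1/1 = 5.02084 mol.
Mass of Cu = 5.02084 mol × 63.55 g/mol = 319.074 g.
Actual mass collected = 319.074 g × 0.530 = 169.109 g.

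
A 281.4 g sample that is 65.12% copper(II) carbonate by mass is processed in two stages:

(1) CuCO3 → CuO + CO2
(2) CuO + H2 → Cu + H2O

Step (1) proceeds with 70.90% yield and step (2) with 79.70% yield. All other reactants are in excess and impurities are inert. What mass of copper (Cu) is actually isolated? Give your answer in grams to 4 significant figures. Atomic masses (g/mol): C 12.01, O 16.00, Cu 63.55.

53.26 g

Pure CuCO3 = 281.4 × 0.6512 = 183.25 g.
M(CuCO3) = 63.55 + 12.01 + 3(16.00) = 123.56 g/mol.
M(Cu) = 63.55 g/mol.
n(CuCO3) = 183.25 / 123.56 = 1.4831 mol.
Step 1 (CuCO3:CuO = 1:1): theoretical n(CuO) = 1.4831 mol; at 70.90% yield, n(CuO) = 1.0515 mol.
Step 2 (CuO:Cu = 1:1): theoretical n(Cu) = 1.0515 mol, so theoretical mass = 1.0515 × 63.55 = 66.822 g.
At 79.70% yield, actual mass of Cu = 66.822 × 0.7970 = 53.257 g.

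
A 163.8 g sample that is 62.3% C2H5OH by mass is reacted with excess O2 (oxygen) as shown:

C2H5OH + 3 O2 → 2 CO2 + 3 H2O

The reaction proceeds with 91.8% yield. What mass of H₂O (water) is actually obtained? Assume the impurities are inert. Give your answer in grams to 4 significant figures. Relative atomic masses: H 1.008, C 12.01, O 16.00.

Pure C2H5OH available = 163.8 g × 0.623 = 102.05 g.
M(C2H5OH) = 2(12.01) + 6(1.008) + 16.00 = 46.068 g/mol.
M(H2O) = 2(1.008) + 16.00 = 18.016 g/mol.
n(C2H5OH) = 102.05 g / 46.068 g/mol = 2.2151 mol.
From the equation the C2H5OH:H2O mole ratio is 1:3, so n(H2O) = 2.2151 × 3/1 = 6.6454 mol.
Mass of H2O = 6.6454 mol × 18.016 g/mol = 119.72 g.
Actual mass collected = 119.72 g × 0.918 = 109.91 g.

109.9 g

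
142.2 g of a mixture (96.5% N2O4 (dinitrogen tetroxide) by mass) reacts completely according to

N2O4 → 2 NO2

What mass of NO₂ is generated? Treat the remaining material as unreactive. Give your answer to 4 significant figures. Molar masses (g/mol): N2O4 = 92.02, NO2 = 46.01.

137.2 g

Mass of pure N2O4 = 142.2 g × 0.965 = 137.22 g.
n(N2O4) = 137.22 g / 92.02 g/mol = 1.4912 mol.
From the equation the N2O4:NO2 mole ratio is 1:2, so n(NO2) = 1.4912 × 2/1 = 2.9825 mol.
Mass of NO2 = 2.9825 mol × 46.01 g/mol = 137.22 g.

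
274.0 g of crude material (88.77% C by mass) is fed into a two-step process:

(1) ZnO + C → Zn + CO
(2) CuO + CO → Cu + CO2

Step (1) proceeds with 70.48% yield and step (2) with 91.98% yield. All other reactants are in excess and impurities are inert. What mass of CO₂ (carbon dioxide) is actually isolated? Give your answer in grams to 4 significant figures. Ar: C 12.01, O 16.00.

577.8 g

Pure C = 274.0 × 0.8877 = 243.23 g.
M(C) = 12.01 g/mol.
M(CO2) = 12.01 + 2(16.00) = 44.01 g/mol.
n(C) = 243.23 / 12.01 = 20.252 mol.
Step 1 (C:CO = 1:1): theoretical n(CO) = 20.252 mol; at 70.48% yield, n(CO) = 14.274 mol.
Step 2 (CO:CO2 = 1:1): theoretical n(CO2) = 14.274 mol, so theoretical mass = 14.274 × 44.01 = 628.19 g.
At 91.98% yield, actual mass of CO2 = 628.19 × 0.9198 = 577.81 g.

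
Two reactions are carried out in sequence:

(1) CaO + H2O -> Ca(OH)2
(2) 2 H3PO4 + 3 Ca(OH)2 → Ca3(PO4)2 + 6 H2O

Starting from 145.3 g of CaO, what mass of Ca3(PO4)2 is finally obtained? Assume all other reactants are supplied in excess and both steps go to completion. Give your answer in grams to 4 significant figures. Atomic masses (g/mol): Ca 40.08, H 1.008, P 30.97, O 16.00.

267.9 g

M(CaO) = 40.08 + 16.00 = 56.08 g/mol.
M(Ca3(PO4)2) = 3(40.08) + 2(30.97) + 8(16.00) = 310.18 g/mol.
n(CaO) = 145.30 / 56.08 = 2.5909 mol.
Step 1 gives a 1:1 ratio of CaO to Ca(OH)2, so n(Ca(OH)2) = 2.5909 mol.
In step 2 the Ca(OH)2:Ca3(PO4)2 ratio is 3:1, so n(Ca3(PO4)2) = 0.86365 mol.
Mass of Ca3(PO4)2 = 0.86365 × 310.18 = 267.89 g.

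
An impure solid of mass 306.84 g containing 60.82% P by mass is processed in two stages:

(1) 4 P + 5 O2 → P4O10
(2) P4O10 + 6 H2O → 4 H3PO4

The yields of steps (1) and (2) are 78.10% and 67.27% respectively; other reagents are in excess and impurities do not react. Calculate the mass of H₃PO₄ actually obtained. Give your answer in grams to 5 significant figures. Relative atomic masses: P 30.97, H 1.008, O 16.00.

310.23 g

Pure P = 306.84 × 0.6082 = 186.620 g.
M(P) = 30.97 g/mol.
M(H3PO4) = 3(1.008) + 30.97 + 4(16.00) = 97.994 g/mol.
n(P) = 186.620 / 30.97 = 6.02583 mol.
Step 1 (P:P4O10 = 4:1): theoretical n(P4O10) = 1.50646 mol; at 78.10% yield, n(P4O10) = 1.17654 mol.
Step 2 (P4O10:H3PO4 = 1:4): theoretical n(H3PO4) = 4.70618 mol, so theoretical mass = 4.70618 × 97.994 = 461.177 g.
At 67.27% yield, actual mass of H3PO4 = 461.177 × 0.6727 = 310.234 g.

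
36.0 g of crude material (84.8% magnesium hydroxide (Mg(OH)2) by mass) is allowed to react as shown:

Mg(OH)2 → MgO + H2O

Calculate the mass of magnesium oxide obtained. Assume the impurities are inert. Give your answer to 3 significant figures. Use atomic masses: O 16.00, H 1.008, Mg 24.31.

Mass of pure Mg(OH)2 = 36.0 g × 0.848 = 30.53 g.
M(Mg(OH)2) = 24.31 + 2(16.00) + 2(1.008) = 58.326 g/mol.
M(MgO) = 24.31 + 16.00 = 40.31 g/mol.
n(Mg(OH)2) = 30.53 g / 58.326 g/mol = 0.5234 mol.
From the equation the Mg(OH)2:MgO mole ratio is 1:1, so n(MgO) = 0.5234 × 1/1 = 0.5234 mol.
Mass of MgO = 0.5234 mol × 40.31 g/mol = 21.10 g.

21.1 g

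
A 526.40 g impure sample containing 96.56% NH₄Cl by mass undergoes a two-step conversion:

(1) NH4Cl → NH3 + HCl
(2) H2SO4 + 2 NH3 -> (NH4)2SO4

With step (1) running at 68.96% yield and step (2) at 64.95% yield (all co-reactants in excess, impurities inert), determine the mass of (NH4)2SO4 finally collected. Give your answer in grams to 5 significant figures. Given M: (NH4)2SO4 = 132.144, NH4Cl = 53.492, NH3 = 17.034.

281.20 g

Pure NH4Cl = 526.40 × 0.9656 = 508.292 g.
n(NH4Cl) = 508.292 / 53.492 = 9.50220 mol.
Step 1 (NH4Cl:NH3 = 1:1): theoretical n(NH3) = 9.50220 mol; at 68.96% yield, n(NH3) = 6.55272 mol.
Step 2 (NH3:(NH4)2SO4 = 2:1): theoretical n((NH4)2SO4) = 3.27636 mol, so theoretical mass = 3.27636 × 132.144 = 432.951 g.
At 64.95% yield, actual mass of (NH4)2SO4 = 432.951 × 0.6495 = 281.202 g.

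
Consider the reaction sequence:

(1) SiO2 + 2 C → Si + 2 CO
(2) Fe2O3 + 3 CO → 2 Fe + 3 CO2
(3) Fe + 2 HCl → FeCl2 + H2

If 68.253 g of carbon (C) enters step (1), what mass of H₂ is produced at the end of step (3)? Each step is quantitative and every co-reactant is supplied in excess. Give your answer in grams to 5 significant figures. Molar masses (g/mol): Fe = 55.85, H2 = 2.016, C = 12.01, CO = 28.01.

n(C) = 68.253 / 12.01 = 5.68301 mol.
Reaction (1): C→CO ratio 2:2 ⇒ n(CO) = 5.68301 mol.
Reaction (2): CO→Fe ratio 3:2 ⇒ n(Fe) = 3.78868 mol.
Reaction (3): Fe→H2 ratio 1:1 ⇒ n(H2) = 3.78868 mol.
Mass of H2 = 3.78868 × 2.016 = 7.63797 g.

7.6380 g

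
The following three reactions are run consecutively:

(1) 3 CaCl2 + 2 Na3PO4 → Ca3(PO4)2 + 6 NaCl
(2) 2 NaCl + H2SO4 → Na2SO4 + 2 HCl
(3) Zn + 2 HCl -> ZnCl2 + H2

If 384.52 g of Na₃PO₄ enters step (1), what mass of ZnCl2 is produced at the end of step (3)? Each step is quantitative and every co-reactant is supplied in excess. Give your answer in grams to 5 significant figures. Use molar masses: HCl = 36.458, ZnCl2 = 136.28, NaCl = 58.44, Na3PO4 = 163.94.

479.47 g

n(Na3PO4) = 384.52 / 163.94 = 2.34549 mol.
Reaction (1): Na3PO4→NaCl ratio 2:6 ⇒ n(NaCl) = 7.03648 mol.
Reaction (2): NaCl→HCl ratio 2:2 ⇒ n(HCl) = 7.03648 mol.
Reaction (3): HCl→ZnCl2 ratio 2:1 ⇒ n(ZnCl2) = 3.51824 mol.
Mass of ZnCl2 = 3.51824 × 136.28 = 479.466 g.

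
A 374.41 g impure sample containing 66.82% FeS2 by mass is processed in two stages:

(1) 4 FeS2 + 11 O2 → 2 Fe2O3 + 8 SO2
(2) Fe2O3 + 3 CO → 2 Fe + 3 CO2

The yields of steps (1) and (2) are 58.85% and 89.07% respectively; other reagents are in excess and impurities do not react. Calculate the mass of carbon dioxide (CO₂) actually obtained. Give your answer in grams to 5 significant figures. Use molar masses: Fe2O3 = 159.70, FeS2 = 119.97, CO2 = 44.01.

72.161 g

Pure FeS2 = 374.41 × 0.6682 = 250.181 g.
n(FeS2) = 250.181 / 119.97 = 2.08536 mol.
Step 1 (FeS2:Fe2O3 = 4:2): theoretical n(Fe2O3) = 1.04268 mol; at 58.85% yield, n(Fe2O3) = 0.613617 mol.
Step 2 (Fe2O3:CO2 = 1:3): theoretical n(CO2) = 1.84085 mol, so theoretical mass = 1.84085 × 44.01 = 81.0159 g.
At 89.07% yield, actual mass of CO2 = 81.0159 × 0.8907 = 72.1609 g.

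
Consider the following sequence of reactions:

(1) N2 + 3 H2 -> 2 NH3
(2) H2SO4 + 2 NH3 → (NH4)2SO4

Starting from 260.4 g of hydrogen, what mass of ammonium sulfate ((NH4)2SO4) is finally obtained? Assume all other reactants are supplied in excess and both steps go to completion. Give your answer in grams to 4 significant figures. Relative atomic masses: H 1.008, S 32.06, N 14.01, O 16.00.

5690 g

M(H2) = 2(1.008) = 2.016 g/mol.
M((NH4)2SO4) = 2(14.01) + 8(1.008) + 32.06 + 4(16.00) = 132.144 g/mol.
n(H2) = 260.40 / 2.016 = 129.17 mol.
Step 1 gives a 3:2 ratio of H2 to NH3, so n(NH3) = 86.111 mol.
In step 2 the NH3:(NH4)2SO4 ratio is 2:1, so n((NH4)2SO4) = 43.056 mol.
Mass of (NH4)2SO4 = 43.056 × 132.144 = 5689.5 g.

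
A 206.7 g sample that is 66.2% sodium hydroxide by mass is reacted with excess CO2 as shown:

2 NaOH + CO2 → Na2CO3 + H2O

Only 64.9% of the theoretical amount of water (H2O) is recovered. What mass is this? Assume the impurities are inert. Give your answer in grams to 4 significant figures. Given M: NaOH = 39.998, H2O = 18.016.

20.00 g

Pure NaOH available = 206.7 g × 0.662 = 136.84 g.
n(NaOH) = 136.84 g / 39.998 g/mol = 3.4211 mol.
From the equation the NaOH:H2O mole ratio is 2:1, so n(H2O) = 3.4211 × 1/2 = 1.7105 mol.
Mass of H2O = 1.7105 mol × 18.016 g/mol = 30.817 g.
Actual mass collected = 30.817 g × 0.649 = 20.000 g.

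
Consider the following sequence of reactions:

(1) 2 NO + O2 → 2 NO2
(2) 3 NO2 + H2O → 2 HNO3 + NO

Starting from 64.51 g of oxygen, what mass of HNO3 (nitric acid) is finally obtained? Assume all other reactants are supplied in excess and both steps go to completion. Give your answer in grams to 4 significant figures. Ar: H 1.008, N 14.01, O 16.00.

169.4 g

M(O2) = 2(16.00) = 32.00 g/mol.
M(HNO3) = 1.008 + 14.01 + 3(16.00) = 63.018 g/mol.
n(O2) = 64.510 / 32.00 = 2.0159 mol.
Step 1 gives a 1:2 ratio of O2 to NO2, so n(NO2) = 4.0319 mol.
In step 2 the NO2:HNO3 ratio is 3:2, so n(HNO3) = 2.6879 mol.
Mass of HNO3 = 2.6879 × 63.018 = 169.39 g.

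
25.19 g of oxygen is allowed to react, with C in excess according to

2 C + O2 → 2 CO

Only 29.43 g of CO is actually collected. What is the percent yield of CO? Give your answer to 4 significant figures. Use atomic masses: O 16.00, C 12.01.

66.74 %

M(O2) = 2(16.00) = 32.00 g/mol.
M(CO) = 12.01 + 16.00 = 28.01 g/mol.
n(O2) = 25.190 g / 32.00 g/mol = 0.78719 mol.
From the equation the O2:CO mole ratio is 1:2, so n(CO) = 0.78719 × 2/1 = 1.5744 mol.
Mass of CO = 1.5744 mol × 28.01 g/mol = 44.098 g.
This is the theoretical yield. Percent yield = 29.43 g / 44.098 g × 100% = 66.737%.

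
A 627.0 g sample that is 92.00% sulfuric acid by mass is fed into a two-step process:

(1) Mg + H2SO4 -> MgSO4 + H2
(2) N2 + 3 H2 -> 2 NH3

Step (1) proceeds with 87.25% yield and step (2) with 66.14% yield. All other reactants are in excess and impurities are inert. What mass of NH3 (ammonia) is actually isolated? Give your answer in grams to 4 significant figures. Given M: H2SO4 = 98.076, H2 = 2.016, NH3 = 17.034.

Pure H2SO4 = 627.0 × 0.9200 = 576.84 g.
n(H2SO4) = 576.84 / 98.076 = 5.8816 mol.
Step 1 (H2SO4:H2 = 1:1): theoretical n(H2) = 5.8816 mol; at 87.25% yield, n(H2) = 5.1317 mol.
Step 2 (H2:NH3 = 3:2): theoretical n(NH3) = 3.4211 mol, so theoretical mass = 3.4211 × 17.034 = 58.275 g.
At 66.14% yield, actual mass of NH3 = 58.275 × 0.6614 = 38.543 g.

38.54 g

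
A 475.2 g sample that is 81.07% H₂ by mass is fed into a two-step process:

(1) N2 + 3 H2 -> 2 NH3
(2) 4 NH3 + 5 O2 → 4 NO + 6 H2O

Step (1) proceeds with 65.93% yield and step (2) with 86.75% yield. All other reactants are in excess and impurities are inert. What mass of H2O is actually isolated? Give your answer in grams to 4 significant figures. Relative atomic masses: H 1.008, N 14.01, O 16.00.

1969 g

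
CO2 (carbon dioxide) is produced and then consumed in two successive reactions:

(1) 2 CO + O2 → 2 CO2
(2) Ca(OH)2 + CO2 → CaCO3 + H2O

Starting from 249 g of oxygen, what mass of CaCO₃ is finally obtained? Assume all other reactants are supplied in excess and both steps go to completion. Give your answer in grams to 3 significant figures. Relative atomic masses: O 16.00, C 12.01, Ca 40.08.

1560 g

M(O2) = 2(16.00) = 32.00 g/mol.
M(CaCO3) = 40.08 + 12.01 + 3(16.00) = 100.09 g/mol.
n(O2) = 249.0 / 32.00 = 7.781 mol.
Step 1 gives a 1:2 ratio of O2 to CO2, so n(CO2) = 15.56 mol.
In step 2 the CO2:CaCO3 ratio is 1:1, so n(CaCO3) = 15.56 mol.
Mass of CaCO3 = 15.56 × 100.09 = 1558 g.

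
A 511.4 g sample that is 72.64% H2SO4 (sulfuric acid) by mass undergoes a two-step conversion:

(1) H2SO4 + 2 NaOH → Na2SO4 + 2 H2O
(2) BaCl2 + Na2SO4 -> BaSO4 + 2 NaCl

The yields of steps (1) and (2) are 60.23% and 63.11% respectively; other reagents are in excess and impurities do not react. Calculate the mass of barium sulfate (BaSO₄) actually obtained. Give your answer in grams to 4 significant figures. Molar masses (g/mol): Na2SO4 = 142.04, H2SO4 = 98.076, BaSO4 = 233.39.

Pure H2SO4 = 511.4 × 0.7264 = 371.48 g.
n(H2SO4) = 371.48 / 98.076 = 3.7877 mol.
Step 1 (H2SO4:Na2SO4 = 1:1): theoretical n(Na2SO4) = 3.7877 mol; at 60.23% yield, n(Na2SO4) = 2.2813 mol.
Step 2 (Na2SO4:BaSO4 = 1:1): theoretical n(BaSO4) = 2.2813 mol, so theoretical mass = 2.2813 × 233.39 = 532.44 g.
At 63.11% yield, actual mass of BaSO4 = 532.44 × 0.6311 = 336.02 g.

336.0 g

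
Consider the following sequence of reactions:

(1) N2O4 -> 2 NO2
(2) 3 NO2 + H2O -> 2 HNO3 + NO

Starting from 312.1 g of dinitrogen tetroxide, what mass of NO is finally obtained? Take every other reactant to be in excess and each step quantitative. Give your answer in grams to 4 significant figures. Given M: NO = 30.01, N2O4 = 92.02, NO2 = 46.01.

67.86 g

n(N2O4) = 312.10 / 92.02 = 3.3917 mol.
Step 1 gives a 1:2 ratio of N2O4 to NO2, so n(NO2) = 6.7833 mol.
In step 2 the NO2:NO ratio is 3:1, so n(NO) = 2.2611 mol.
Mass of NO = 2.2611 × 30.01 = 67.856 g.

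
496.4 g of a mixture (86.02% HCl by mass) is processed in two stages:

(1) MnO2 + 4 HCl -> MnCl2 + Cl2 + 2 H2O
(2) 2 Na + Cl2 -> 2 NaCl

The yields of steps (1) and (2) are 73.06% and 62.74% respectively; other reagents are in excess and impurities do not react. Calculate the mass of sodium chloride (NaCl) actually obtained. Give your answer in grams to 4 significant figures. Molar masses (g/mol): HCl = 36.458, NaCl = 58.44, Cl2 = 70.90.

Pure HCl = 496.4 × 0.8602 = 427.00 g.
n(HCl) = 427.00 / 36.458 = 11.712 mol.
Step 1 (HCl:Cl2 = 4:1): theoretical n(Cl2) = 2.9280 mol; at 73.06% yield, n(Cl2) = 2.1392 mol.
Step 2 (Cl2:NaCl = 1:2): theoretical n(NaCl) = 4.2785 mol, so theoretical mass = 4.2785 × 58.44 = 250.03 g.
At 62.74% yield, actual mass of NaCl = 250.03 × 0.6274 = 156.87 g.

156.9 g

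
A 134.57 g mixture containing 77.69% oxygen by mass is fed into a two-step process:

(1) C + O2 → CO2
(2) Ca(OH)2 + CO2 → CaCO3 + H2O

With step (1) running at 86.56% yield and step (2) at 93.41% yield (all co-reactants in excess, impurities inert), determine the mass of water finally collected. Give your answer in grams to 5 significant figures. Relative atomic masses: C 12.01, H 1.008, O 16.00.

47.592 g

Pure O2 = 134.57 × 0.7769 = 104.547 g.
M(O2) = 2(16.00) = 32.00 g/mol.
M(H2O) = 2(1.008) + 16.00 = 18.016 g/mol.
n(O2) = 104.547 / 32.00 = 3.26711 mol.
Step 1 (O2:CO2 = 1:1): theoretical n(CO2) = 3.26711 mol; at 86.56% yield, n(CO2) = 2.82801 mol.
Step 2 (CO2:H2O = 1:1): theoretical n(H2O) = 2.82801 mol, so theoretical mass = 2.82801 × 18.016 = 50.9494 g.
At 93.41% yield, actual mass of H2O = 50.9494 × 0.9341 = 47.5918 g.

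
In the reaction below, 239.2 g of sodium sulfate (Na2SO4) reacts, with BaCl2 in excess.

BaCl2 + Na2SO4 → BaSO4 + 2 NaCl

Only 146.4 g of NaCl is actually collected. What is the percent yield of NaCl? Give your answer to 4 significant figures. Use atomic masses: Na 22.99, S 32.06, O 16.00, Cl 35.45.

M(Na2SO4) = 2(22.99) + 32.06 + 4(16.00) = 142.04 g/mol.
M(NaCl) = 22.99 + 35.45 = 58.44 g/mol.
n(Na2SO4) = 239.20 g / 142.04 g/mol = 1.6840 mol.
From the equation the Na2SO4:NaCl mole ratio is 1:2, so n(NaCl) = 1.6840 × 2/1 = 3.3681 mol.
Mass of NaCl = 3.3681 mol × 58.44 g/mol = 196.83 g.
This is the theoretical yield. Percent yield = 146.4 g / 196.83 g × 100% = 74.379%.

74.38 %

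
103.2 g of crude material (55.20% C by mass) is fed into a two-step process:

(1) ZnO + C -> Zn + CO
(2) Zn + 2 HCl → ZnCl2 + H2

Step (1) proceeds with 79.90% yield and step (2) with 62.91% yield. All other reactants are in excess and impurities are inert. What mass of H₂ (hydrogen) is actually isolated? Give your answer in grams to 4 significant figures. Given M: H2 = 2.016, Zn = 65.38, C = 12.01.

Pure C = 103.2 × 0.5520 = 56.966 g.
n(C) = 56.966 / 12.01 = 4.7432 mol.
Step 1 (C:Zn = 1:1): theoretical n(Zn) = 4.7432 mol; at 79.90% yield, n(Zn) = 3.7899 mol.
Step 2 (Zn:H2 = 1:1): theoretical n(H2) = 3.7899 mol, so theoretical mass = 3.7899 × 2.016 = 7.6403 g.
At 62.91% yield, actual mass of H2 = 7.6403 × 0.6291 = 4.8065 g.

4.807 g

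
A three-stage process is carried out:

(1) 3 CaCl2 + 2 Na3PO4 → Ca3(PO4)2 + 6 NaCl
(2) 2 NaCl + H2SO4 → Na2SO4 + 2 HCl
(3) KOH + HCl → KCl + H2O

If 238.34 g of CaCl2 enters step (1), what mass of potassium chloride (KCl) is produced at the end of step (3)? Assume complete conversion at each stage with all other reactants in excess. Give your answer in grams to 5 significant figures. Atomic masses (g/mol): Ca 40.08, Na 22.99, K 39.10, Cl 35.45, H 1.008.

M(CaCl2) = 40.08 + 2(35.45) = 110.98 g/mol.
M(KCl) = 39.10 + 35.45 = 74.55 g/mol.
n(CaCl2) = 238.34 / 110.98 = 2.14759 mol.
Reaction (1): CaCl2→NaCl ratio 3:6 ⇒ n(NaCl) = 4.29519 mol.
Reaction (2): NaCl→HCl ratio 2:2 ⇒ n(HCl) = 4.29519 mol.
Reaction (3): HCl→KCl ratio 1:1 ⇒ n(KCl) = 4.29519 mol.
Mass of KCl = 4.29519 × 74.55 = 320.206 g.

320.21 g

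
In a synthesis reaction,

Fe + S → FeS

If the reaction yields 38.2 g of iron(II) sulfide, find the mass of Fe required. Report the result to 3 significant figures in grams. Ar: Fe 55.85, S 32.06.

M(FeS) = 55.85 + 32.06 = 87.91 g/mol.
M(Fe) = 55.85 g/mol.
n(FeS) = 38.20 g / 87.91 g/mol = 0.4345 mol.
From the equation the FeS:Fe mole ratio is 1:1, so n(Fe) = 0.4345 × 1/1 = 0.4345 mol.
Mass of Fe = 0.4345 mol × 55.85 g/mol = 24.27 g.

24.3 g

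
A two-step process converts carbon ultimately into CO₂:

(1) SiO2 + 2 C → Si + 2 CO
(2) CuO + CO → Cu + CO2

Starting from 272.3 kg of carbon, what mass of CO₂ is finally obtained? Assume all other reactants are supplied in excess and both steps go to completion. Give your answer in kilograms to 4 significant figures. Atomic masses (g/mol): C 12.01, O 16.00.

997.8 kg

M(C) = 12.01 g/mol.
M(CO2) = 12.01 + 2(16.00) = 44.01 g/mol.
272.3 kg = 272300 g.
n(C) = 272300 / 12.01 = 22673 mol.
Step 1 gives a 2:2 ratio of C to CO, so n(CO) = 22673 mol.
In step 2 the CO:CO2 ratio is 1:1, so n(CO2) = 22673 mol.
Mass of CO2 = 22673 × 44.01 = 997830 g = 997.8 kg.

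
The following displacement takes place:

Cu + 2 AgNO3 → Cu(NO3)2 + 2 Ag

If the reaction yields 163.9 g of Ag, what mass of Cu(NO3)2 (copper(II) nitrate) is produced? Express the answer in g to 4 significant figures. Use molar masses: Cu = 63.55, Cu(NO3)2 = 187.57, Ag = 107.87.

142.5 g

n(Ag) = 163.90 g / 107.87 g/mol = 1.5194 mol.
From the equation the Ag:Cu(NO3)2 mole ratio is 2:1, so n(Cu(NO3)2) = 1.5194 × 1/2 = 0.75971 mol.
Mass of Cu(NO3)2 = 0.75971 mol × 187.57 g/mol = 142.50 g.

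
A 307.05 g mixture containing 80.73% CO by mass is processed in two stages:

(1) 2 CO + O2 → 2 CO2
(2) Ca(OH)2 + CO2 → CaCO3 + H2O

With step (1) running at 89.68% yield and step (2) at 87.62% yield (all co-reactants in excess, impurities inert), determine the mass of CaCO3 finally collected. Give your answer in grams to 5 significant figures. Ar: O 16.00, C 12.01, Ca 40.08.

696.02 g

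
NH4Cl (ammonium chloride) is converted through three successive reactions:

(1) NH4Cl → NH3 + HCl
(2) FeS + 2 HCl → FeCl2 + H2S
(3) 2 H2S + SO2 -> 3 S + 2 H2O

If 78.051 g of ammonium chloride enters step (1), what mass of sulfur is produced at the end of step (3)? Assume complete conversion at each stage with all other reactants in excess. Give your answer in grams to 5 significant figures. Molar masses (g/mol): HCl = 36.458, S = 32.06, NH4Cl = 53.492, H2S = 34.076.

n(NH4Cl) = 78.051 / 53.492 = 1.45912 mol.
Reaction (1): NH4Cl→HCl ratio 1:1 ⇒ n(HCl) = 1.45912 mol.
Reaction (2): HCl→H2S ratio 2:1 ⇒ n(H2S) = 0.729558 mol.
Reaction (3): H2S→S ratio 2:3 ⇒ n(S) = 1.09434 mol.
Mass of S = 1.09434 × 32.06 = 35.0844 g.

35.084 g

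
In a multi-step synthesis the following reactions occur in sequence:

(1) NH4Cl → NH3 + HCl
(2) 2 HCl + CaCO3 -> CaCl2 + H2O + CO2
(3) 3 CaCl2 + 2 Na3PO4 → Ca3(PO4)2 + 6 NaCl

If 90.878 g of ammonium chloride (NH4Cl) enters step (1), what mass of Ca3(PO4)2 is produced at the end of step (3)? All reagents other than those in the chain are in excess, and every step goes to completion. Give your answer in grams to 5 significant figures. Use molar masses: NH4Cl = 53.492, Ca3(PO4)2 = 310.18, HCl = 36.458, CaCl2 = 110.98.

87.828 g

n(NH4Cl) = 90.878 / 53.492 = 1.69891 mol.
Reaction (1): NH4Cl→HCl ratio 1:1 ⇒ n(HCl) = 1.69891 mol.
Reaction (2): HCl→CaCl2 ratio 2:1 ⇒ n(CaCl2) = 0.849454 mol.
Reaction (3): CaCl2→Ca3(PO4)2 ratio 3:1 ⇒ n(Ca3(PO4)2) = 0.283151 mol.
Mass of Ca3(PO4)2 = 0.283151 × 310.18 = 87.8279 g.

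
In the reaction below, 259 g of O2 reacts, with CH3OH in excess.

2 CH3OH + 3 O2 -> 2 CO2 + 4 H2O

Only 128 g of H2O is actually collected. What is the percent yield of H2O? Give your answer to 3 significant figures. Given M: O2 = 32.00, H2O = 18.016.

n(O2) = 259.0 g / 32.00 g/mol = 8.094 mol.
From the equation the O2:H2O mole ratio is 3:4, so n(H2O) = 8.094 × 4/3 = 10.79 mol.
Mass of H2O = 10.79 mol × 18.016 g/mol = 194.4 g.
This is the theoretical yield. Percent yield = 128 g / 194.4 g × 100% = 65.84%.

65.8 %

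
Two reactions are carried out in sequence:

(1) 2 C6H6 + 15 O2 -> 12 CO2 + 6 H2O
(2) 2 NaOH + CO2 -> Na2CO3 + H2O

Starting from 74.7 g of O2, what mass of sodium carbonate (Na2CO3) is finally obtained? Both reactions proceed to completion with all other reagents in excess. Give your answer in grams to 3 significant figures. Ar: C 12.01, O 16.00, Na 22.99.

198 g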